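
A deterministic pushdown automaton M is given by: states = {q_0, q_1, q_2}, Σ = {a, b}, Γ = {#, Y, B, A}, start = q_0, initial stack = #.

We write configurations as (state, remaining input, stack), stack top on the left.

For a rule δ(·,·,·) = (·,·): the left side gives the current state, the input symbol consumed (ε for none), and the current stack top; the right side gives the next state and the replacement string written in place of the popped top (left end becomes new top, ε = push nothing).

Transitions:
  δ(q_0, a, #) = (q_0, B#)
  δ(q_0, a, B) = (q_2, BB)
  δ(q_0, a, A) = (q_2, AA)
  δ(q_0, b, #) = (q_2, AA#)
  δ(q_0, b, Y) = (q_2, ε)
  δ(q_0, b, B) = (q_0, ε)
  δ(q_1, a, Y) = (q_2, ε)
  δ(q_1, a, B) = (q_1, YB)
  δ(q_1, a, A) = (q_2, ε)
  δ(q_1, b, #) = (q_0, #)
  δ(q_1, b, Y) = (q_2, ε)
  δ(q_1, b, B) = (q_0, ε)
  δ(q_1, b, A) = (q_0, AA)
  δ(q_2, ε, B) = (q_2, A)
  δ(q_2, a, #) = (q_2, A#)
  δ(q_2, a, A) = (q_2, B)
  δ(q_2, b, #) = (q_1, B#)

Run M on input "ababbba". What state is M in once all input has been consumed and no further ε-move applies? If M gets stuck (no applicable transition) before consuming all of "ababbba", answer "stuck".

stuck

(q_0, ababbba, #)
  read a, top #: go to q_0, push B# → (q_0, babbba, B#)
  read b, top B: go to q_0, push ε → (q_0, abbba, #)
  read a, top #: go to q_0, push B# → (q_0, bbba, B#)
  read b, top B: go to q_0, push ε → (q_0, bba, #)
  read b, top #: go to q_2, push AA# → (q_2, ba, AA#)
No transition for (q_2, b, top A); M blocks with input ba remaining.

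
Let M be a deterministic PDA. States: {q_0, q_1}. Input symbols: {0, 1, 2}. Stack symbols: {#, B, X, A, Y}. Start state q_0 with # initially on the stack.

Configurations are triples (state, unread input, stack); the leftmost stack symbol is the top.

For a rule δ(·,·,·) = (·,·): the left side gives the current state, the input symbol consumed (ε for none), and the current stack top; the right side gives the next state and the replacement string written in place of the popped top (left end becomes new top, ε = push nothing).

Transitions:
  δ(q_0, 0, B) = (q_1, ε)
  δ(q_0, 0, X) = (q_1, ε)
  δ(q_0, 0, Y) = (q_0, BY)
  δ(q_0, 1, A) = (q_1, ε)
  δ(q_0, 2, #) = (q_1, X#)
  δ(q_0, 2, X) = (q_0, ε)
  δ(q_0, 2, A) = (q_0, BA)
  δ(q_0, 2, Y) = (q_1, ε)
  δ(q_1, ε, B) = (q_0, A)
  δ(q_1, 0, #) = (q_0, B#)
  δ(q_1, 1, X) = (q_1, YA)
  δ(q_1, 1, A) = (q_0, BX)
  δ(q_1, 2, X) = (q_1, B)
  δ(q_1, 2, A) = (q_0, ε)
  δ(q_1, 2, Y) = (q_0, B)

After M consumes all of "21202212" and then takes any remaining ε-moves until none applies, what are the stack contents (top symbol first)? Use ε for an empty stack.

BA#

(q_0, 21202212, #) ⊢ (q_1, 1202212, X#) ⊢ (q_1, 202212, YA#) ⊢ (q_0, 02212, BA#) ⊢ (q_1, 2212, A#) ⊢ (q_0, 212, #) ⊢ (q_1, 12, X#) ⊢ (q_1, 2, YA#) ⊢ (q_0, ε, BA#)
All input consumed in state q_0 with stack BA#.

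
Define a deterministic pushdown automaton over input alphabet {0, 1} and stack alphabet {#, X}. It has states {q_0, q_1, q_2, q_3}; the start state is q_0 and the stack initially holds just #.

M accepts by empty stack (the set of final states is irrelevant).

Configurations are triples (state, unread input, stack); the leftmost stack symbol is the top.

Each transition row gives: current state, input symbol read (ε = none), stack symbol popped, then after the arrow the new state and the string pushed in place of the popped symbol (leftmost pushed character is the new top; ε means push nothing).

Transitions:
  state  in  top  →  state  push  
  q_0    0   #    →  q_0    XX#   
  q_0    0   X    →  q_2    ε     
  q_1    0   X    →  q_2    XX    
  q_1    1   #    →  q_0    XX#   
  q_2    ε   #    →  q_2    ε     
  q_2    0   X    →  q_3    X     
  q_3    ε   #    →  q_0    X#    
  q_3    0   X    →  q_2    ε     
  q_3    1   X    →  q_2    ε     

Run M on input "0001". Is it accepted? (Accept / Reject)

Accept

(q_0, 0001, #)
  read 0, top #: go to q_0, push XX# → (q_0, 001, XX#)
  read 0, top X: go to q_2, push ε → (q_2, 01, X#)
  read 0, top X: go to q_3, push X → (q_3, 1, X#)
  read 1, top X: go to q_2, push ε → (q_2, ε, #)
  ε-move, top #: go to q_2, push ε → (q_2, ε, ε)
All input consumed and the stack is empty.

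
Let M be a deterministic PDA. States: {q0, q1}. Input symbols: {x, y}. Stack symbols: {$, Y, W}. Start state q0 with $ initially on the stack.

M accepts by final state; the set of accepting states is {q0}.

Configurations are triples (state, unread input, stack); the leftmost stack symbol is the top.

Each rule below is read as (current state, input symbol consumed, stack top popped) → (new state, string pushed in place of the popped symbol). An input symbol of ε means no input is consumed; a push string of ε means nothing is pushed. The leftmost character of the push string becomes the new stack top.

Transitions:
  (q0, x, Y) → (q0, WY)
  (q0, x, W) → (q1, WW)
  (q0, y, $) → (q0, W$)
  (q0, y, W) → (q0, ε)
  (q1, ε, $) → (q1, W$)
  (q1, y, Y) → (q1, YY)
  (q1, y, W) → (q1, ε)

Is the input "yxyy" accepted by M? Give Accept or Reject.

Reject

(q0, yxyy, $) ⊢ (q0, xyy, W$) ⊢ (q1, yy, WW$) ⊢ (q1, y, W$) ⊢ (q1, ε, $) ⊢ (q1, ε, W$)
All input consumed; state q1 ∉ F and no further ε-move applies.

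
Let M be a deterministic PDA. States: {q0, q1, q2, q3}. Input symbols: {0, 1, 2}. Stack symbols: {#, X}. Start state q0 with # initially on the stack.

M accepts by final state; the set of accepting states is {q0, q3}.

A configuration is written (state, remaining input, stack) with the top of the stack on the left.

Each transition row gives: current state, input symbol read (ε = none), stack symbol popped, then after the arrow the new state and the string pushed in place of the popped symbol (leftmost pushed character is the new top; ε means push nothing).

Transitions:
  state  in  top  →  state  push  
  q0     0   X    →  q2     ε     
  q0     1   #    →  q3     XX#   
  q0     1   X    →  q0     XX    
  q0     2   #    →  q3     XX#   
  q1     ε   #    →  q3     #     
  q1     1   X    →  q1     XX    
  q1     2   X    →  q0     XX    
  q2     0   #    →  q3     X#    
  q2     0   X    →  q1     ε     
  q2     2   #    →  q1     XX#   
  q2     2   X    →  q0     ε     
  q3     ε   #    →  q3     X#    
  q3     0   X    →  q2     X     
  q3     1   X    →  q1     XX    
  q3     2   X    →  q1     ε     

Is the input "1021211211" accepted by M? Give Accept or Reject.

(q0, 1021211211, #)
  read 1, top #: go to q3, push XX# → (q3, 021211211, XX#)
  read 0, top X: go to q2, push X → (q2, 21211211, XX#)
  read 2, top X: go to q0, push ε → (q0, 1211211, X#)
  read 1, top X: go to q0, push XX → (q0, 211211, XX#)
No transition applies at (q0, 211211, XX#); input not fully consumed.

Reject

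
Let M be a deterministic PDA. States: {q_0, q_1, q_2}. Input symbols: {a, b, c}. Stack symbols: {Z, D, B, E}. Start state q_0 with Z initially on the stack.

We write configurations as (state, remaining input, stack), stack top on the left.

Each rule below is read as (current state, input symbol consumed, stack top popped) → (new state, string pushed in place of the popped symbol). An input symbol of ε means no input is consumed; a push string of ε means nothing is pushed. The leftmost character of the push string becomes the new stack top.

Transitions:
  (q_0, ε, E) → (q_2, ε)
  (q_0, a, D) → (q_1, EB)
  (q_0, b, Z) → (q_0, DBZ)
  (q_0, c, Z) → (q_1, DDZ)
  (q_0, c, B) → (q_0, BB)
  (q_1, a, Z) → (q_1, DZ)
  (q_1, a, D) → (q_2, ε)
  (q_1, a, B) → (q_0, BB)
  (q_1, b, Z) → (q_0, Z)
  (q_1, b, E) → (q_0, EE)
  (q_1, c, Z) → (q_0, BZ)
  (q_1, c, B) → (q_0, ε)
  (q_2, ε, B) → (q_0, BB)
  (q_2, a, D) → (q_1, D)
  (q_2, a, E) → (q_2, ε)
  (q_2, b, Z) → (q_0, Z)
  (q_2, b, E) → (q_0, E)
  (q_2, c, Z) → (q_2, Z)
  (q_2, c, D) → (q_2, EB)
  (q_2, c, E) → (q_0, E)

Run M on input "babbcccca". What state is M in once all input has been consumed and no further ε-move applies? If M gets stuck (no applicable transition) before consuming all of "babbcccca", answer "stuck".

stuck

(q_0, babbcccca, Z) ⊢ (q_0, abbcccca, DBZ) ⊢ (q_1, bbcccca, EBBZ) ⊢ (q_0, bcccca, EEBBZ) ⊢ (q_2, bcccca, EBBZ) ⊢ (q_0, cccca, EBBZ) ⊢ (q_2, cccca, BBZ) ⊢ (q_0, cccca, BBBZ) ⊢ (q_0, ccca, BBBBZ) ⊢ (q_0, cca, BBBBBZ) ⊢ (q_0, ca, BBBBBBZ) ⊢ (q_0, a, BBBBBBBZ)
No transition for (q_0, a, top B); M blocks with input a remaining.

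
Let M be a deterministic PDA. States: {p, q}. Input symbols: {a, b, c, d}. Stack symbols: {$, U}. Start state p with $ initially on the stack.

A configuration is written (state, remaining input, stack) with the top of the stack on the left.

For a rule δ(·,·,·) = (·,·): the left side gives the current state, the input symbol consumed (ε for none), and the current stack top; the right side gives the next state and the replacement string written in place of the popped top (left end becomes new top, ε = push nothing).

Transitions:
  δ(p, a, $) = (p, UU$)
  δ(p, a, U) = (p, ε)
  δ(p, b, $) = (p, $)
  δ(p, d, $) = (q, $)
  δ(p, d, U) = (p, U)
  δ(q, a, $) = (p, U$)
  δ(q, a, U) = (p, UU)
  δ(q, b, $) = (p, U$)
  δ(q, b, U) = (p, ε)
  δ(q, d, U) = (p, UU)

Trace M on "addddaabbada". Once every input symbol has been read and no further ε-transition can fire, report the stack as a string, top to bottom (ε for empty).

(p, addddaabbada, $) ⊢ (p, ddddaabbada, UU$) ⊢ (p, dddaabbada, UU$) ⊢ (p, ddaabbada, UU$) ⊢ (p, daabbada, UU$) ⊢ (p, aabbada, UU$) ⊢ (p, abbada, U$) ⊢ (p, bbada, $) ⊢ (p, bada, $) ⊢ (p, ada, $) ⊢ (p, da, UU$) ⊢ (p, a, UU$) ⊢ (p, ε, U$)
All input consumed in state p with stack U$.

U$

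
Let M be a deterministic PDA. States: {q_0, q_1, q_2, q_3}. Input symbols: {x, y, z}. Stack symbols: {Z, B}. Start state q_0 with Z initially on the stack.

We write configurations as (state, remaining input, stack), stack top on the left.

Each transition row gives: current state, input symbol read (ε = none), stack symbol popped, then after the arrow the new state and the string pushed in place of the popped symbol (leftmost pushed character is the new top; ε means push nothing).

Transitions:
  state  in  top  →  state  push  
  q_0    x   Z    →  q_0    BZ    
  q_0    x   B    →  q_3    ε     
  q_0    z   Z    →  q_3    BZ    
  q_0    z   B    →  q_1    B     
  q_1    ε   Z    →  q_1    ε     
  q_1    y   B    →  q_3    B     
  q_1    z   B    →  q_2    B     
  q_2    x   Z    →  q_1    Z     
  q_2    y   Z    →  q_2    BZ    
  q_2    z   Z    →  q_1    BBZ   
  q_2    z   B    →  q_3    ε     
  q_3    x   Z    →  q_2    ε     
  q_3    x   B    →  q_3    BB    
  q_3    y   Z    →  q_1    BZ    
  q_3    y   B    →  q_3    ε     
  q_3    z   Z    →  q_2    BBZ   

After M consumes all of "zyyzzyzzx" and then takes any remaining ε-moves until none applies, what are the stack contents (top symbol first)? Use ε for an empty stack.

ε

(q_0, zyyzzyzzx, Z)
  read z, top Z: go to q_3, push BZ → (q_3, yyzzyzzx, BZ)
  read y, top B: go to q_3, push ε → (q_3, yzzyzzx, Z)
  read y, top Z: go to q_1, push BZ → (q_1, zzyzzx, BZ)
  read z, top B: go to q_2, push B → (q_2, zyzzx, BZ)
  read z, top B: go to q_3, push ε → (q_3, yzzx, Z)
  read y, top Z: go to q_1, push BZ → (q_1, zzx, BZ)
  read z, top B: go to q_2, push B → (q_2, zx, BZ)
  read z, top B: go to q_3, push ε → (q_3, x, Z)
  read x, top Z: go to q_2, push ε → (q_2, ε, ε)
All input consumed in state q_2 with stack ε.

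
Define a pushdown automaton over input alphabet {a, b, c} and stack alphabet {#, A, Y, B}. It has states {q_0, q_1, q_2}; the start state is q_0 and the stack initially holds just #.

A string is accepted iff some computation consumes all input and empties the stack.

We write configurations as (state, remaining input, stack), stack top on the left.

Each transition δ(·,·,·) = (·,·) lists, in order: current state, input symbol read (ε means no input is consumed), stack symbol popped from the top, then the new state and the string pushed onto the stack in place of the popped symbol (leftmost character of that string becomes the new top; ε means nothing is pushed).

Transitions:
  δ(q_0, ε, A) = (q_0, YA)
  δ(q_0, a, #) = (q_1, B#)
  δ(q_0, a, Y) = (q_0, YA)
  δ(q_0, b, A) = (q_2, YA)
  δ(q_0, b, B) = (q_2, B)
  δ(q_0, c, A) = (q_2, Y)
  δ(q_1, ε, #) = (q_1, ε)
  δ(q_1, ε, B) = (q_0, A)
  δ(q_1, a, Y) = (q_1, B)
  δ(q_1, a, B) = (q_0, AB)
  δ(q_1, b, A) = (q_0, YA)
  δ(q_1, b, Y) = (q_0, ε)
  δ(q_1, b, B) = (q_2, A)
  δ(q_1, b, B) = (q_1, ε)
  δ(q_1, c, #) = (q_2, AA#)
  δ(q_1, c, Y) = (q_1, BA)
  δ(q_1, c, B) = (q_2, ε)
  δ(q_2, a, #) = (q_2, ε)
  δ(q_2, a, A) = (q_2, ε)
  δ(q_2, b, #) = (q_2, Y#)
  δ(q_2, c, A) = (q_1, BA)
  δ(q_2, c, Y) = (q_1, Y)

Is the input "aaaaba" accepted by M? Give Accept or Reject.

No computation consumes all input and empties the stack.

Reject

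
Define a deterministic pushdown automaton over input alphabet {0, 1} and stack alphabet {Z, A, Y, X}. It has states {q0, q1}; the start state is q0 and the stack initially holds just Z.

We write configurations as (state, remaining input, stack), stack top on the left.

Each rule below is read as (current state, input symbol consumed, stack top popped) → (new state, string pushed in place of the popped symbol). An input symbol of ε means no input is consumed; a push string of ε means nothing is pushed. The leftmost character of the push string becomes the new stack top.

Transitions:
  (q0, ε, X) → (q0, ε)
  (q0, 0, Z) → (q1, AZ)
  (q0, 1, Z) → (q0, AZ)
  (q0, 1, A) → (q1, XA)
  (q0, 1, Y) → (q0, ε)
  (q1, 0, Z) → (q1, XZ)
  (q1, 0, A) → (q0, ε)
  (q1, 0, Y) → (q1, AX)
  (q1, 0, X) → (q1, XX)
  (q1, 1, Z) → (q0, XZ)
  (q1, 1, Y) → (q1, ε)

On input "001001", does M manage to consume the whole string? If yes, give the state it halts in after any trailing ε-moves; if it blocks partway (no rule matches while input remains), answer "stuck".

(q0, 001001, Z)
  read 0, top Z: go to q1, push AZ → (q1, 01001, AZ)
  read 0, top A: go to q0, push ε → (q0, 1001, Z)
  read 1, top Z: go to q0, push AZ → (q0, 001, AZ)
No transition for (q0, 0, top A); M blocks with input 001 remaining.

stuck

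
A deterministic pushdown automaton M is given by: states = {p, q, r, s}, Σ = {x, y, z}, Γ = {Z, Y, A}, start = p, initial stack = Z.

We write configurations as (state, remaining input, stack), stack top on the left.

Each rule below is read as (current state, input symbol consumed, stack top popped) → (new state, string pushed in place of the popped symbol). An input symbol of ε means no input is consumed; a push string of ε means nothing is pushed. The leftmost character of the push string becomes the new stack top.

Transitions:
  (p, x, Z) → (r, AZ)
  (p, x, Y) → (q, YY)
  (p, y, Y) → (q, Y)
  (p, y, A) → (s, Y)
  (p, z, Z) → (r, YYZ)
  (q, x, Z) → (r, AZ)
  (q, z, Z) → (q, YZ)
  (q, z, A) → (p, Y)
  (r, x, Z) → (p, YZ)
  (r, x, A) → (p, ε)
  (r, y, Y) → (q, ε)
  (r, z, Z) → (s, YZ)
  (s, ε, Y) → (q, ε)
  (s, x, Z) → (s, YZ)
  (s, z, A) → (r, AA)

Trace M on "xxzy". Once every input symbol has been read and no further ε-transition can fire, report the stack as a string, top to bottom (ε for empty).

YZ

(p, xxzy, Z)
  read x, top Z: go to r, push AZ → (r, xzy, AZ)
  read x, top A: go to p, push ε → (p, zy, Z)
  read z, top Z: go to r, push YYZ → (r, y, YYZ)
  read y, top Y: go to q, push ε → (q, ε, YZ)
All input consumed in state q with stack YZ.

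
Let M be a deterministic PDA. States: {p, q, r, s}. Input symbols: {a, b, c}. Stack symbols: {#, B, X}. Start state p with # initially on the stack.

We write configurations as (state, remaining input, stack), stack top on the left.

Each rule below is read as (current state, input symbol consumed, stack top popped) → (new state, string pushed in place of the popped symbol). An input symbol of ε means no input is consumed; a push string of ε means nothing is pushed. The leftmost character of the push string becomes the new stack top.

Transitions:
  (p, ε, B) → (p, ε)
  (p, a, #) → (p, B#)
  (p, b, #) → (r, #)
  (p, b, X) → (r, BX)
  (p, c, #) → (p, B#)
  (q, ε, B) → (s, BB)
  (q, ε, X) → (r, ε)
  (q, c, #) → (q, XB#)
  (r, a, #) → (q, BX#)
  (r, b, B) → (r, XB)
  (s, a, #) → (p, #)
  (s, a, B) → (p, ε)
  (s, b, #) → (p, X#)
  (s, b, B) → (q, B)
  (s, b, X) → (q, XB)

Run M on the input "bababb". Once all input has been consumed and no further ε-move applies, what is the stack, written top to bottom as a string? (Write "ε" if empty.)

(p, bababb, #) ⊢ (r, ababb, #) ⊢ (q, babb, BX#) ⊢ (s, babb, BBX#) ⊢ (q, abb, BBX#) ⊢ (s, abb, BBBX#) ⊢ (p, bb, BBX#) ⊢ (p, bb, BX#) ⊢ (p, bb, X#) ⊢ (r, b, BX#) ⊢ (r, ε, XBX#)
All input consumed in state r with stack XBX#.

XBX#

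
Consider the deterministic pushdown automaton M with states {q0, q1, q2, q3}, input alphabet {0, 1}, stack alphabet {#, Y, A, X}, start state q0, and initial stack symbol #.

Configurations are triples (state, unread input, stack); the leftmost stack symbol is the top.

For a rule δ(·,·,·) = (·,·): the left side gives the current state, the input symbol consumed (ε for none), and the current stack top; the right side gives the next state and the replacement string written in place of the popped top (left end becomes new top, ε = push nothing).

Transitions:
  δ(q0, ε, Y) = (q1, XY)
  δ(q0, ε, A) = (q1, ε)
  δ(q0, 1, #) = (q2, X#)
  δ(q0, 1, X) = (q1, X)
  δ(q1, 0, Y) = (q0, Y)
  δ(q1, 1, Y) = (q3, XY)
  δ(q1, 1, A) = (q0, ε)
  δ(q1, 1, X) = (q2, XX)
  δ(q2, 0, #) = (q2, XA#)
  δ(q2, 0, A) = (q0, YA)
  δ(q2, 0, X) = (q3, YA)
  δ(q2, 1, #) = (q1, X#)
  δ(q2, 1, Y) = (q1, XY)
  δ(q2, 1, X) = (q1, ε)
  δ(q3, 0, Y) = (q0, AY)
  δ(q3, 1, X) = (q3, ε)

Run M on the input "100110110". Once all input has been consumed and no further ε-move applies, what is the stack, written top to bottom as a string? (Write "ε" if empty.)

(q0, 100110110, #)
  read 1, top #: go to q2, push X# → (q2, 00110110, X#)
  read 0, top X: go to q3, push YA → (q3, 0110110, YA#)
  read 0, top Y: go to q0, push AY → (q0, 110110, AYA#)
  ε-move, top A: go to q1, push ε → (q1, 110110, YA#)
  read 1, top Y: go to q3, push XY → (q3, 10110, XYA#)
  read 1, top X: go to q3, push ε → (q3, 0110, YA#)
  read 0, top Y: go to q0, push AY → (q0, 110, AYA#)
  ε-move, top A: go to q1, push ε → (q1, 110, YA#)
  read 1, top Y: go to q3, push XY → (q3, 10, XYA#)
  read 1, top X: go to q3, push ε → (q3, 0, YA#)
  read 0, top Y: go to q0, push AY → (q0, ε, AYA#)
  ε-move, top A: go to q1, push ε → (q1, ε, YA#)
All input consumed in state q1 with stack YA#.

YA#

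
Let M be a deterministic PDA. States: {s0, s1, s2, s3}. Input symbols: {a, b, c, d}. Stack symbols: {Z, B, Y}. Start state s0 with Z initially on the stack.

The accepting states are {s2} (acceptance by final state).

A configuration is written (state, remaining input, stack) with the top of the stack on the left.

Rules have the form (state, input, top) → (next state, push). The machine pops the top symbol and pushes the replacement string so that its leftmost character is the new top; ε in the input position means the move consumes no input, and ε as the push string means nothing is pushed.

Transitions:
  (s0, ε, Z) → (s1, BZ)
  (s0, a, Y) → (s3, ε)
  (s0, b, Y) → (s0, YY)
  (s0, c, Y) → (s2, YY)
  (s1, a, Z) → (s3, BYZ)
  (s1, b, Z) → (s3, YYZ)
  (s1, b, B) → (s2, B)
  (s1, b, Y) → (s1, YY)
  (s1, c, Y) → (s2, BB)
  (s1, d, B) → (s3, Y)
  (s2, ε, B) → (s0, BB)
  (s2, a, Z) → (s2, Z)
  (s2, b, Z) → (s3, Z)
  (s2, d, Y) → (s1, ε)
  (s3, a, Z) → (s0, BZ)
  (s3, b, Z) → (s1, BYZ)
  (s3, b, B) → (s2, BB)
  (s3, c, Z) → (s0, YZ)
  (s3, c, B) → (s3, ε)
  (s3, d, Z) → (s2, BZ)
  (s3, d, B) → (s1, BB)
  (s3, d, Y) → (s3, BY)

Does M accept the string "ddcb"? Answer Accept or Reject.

Reject

(s0, ddcb, Z)
  ε-move, top Z: go to s1, push BZ → (s1, ddcb, BZ)
  read d, top B: go to s3, push Y → (s3, dcb, YZ)
  read d, top Y: go to s3, push BY → (s3, cb, BYZ)
  read c, top B: go to s3, push ε → (s3, b, YZ)
No transition applies at (s3, b, YZ); input not fully consumed.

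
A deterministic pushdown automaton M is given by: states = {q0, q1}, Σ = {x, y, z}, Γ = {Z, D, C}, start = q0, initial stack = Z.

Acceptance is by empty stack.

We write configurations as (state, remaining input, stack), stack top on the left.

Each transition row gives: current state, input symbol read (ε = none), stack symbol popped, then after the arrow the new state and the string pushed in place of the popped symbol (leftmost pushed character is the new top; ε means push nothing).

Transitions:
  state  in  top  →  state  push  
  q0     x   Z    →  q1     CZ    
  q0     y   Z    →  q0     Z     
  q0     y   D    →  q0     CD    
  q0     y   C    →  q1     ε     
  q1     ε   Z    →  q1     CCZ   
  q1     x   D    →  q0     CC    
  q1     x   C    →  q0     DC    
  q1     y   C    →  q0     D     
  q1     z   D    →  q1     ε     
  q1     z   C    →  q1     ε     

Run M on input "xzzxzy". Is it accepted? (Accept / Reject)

(q0, xzzxzy, Z)
  read x, top Z: go to q1, push CZ → (q1, zzxzy, CZ)
  read z, top C: go to q1, push ε → (q1, zxzy, Z)
  ε-move, top Z: go to q1, push CCZ → (q1, zxzy, CCZ)
  read z, top C: go to q1, push ε → (q1, xzy, CZ)
  read x, top C: go to q0, push DC → (q0, zy, DCZ)
No transition applies at (q0, zy, DCZ); input not fully consumed.

Reject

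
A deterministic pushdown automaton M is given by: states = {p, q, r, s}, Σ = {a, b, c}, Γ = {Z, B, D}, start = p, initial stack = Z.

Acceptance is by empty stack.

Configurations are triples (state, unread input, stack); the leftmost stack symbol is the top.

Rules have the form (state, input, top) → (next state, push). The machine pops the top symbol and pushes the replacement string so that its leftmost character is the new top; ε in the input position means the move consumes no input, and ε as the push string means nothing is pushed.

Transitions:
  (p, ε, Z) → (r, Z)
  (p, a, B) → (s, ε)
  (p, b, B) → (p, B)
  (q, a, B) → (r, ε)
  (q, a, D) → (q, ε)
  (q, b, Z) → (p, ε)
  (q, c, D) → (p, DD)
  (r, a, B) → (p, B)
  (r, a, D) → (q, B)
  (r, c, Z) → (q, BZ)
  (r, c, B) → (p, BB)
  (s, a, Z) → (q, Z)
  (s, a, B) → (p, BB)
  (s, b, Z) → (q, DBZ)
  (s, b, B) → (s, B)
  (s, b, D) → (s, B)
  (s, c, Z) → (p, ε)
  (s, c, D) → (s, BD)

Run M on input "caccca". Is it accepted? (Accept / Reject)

Reject

(p, caccca, Z) ⊢ (r, caccca, Z) ⊢ (q, accca, BZ) ⊢ (r, ccca, Z) ⊢ (q, cca, BZ)
No transition applies at (q, cca, BZ); input not fully consumed.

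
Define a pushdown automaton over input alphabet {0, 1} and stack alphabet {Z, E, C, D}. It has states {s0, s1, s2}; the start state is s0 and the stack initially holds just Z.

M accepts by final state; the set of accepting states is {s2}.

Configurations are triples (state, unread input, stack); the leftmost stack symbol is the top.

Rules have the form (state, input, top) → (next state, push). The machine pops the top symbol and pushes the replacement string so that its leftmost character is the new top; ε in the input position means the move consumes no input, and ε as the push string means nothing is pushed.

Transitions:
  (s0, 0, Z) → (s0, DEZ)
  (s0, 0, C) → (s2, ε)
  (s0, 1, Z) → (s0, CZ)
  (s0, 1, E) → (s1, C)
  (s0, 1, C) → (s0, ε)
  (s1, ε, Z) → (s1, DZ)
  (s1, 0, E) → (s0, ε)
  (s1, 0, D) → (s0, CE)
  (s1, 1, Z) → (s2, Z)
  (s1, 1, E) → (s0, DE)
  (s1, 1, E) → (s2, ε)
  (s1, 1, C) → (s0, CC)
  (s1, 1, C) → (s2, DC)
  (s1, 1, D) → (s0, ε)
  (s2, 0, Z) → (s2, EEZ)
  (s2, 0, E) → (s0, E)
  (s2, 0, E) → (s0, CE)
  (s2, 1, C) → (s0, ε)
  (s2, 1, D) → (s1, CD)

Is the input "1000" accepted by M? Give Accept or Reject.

No computation consumes all input and reaches a final state.

Reject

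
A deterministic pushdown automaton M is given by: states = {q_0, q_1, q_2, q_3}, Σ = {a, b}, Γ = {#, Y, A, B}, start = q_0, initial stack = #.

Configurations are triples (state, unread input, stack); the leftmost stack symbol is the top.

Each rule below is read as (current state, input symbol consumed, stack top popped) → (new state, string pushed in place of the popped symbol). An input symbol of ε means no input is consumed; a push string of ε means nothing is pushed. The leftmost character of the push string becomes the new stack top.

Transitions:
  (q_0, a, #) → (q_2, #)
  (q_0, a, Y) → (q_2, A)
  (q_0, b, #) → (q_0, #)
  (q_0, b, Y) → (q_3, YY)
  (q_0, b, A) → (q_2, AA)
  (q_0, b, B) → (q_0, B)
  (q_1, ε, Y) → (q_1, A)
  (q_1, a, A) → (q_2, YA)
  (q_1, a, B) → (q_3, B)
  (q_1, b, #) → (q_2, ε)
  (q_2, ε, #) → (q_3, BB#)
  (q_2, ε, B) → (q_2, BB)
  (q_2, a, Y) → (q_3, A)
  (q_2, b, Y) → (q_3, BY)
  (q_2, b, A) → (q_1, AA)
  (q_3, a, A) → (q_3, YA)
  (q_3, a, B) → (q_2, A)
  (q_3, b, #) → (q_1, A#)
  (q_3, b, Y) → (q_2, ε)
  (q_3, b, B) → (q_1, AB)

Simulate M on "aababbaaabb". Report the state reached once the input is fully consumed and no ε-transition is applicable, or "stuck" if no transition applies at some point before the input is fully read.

q_1

(q_0, aababbaaabb, #)
  read a, top #: go to q_2, push # → (q_2, ababbaaabb, #)
  ε-move, top #: go to q_3, push BB# → (q_3, ababbaaabb, BB#)
  read a, top B: go to q_2, push A → (q_2, babbaaabb, AB#)
  read b, top A: go to q_1, push AA → (q_1, abbaaabb, AAB#)
  read a, top A: go to q_2, push YA → (q_2, bbaaabb, YAAB#)
  read b, top Y: go to q_3, push BY → (q_3, baaabb, BYAAB#)
  read b, top B: go to q_1, push AB → (q_1, aaabb, ABYAAB#)
  read a, top A: go to q_2, push YA → (q_2, aabb, YABYAAB#)
  read a, top Y: go to q_3, push A → (q_3, abb, AABYAAB#)
  read a, top A: go to q_3, push YA → (q_3, bb, YAABYAAB#)
  read b, top Y: go to q_2, push ε → (q_2, b, AABYAAB#)
  read b, top A: go to q_1, push AA → (q_1, ε, AAABYAAB#)
All input consumed; M is in state q_1.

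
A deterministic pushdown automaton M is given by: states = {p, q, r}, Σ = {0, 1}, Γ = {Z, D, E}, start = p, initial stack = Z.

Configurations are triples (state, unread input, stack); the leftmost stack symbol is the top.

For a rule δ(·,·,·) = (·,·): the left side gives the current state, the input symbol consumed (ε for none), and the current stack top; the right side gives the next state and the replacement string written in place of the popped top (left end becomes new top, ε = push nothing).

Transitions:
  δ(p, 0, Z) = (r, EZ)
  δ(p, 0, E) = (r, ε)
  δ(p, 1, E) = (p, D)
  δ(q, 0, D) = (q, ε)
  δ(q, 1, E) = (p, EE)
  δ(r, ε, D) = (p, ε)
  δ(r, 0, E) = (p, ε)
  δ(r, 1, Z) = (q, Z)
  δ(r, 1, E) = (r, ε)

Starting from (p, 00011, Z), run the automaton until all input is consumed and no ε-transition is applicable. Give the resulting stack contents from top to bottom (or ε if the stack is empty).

Z

(p, 00011, Z)
  read 0, top Z: go to r, push EZ → (r, 0011, EZ)
  read 0, top E: go to p, push ε → (p, 011, Z)
  read 0, top Z: go to r, push EZ → (r, 11, EZ)
  read 1, top E: go to r, push ε → (r, 1, Z)
  read 1, top Z: go to q, push Z → (q, ε, Z)
All input consumed in state q with stack Z.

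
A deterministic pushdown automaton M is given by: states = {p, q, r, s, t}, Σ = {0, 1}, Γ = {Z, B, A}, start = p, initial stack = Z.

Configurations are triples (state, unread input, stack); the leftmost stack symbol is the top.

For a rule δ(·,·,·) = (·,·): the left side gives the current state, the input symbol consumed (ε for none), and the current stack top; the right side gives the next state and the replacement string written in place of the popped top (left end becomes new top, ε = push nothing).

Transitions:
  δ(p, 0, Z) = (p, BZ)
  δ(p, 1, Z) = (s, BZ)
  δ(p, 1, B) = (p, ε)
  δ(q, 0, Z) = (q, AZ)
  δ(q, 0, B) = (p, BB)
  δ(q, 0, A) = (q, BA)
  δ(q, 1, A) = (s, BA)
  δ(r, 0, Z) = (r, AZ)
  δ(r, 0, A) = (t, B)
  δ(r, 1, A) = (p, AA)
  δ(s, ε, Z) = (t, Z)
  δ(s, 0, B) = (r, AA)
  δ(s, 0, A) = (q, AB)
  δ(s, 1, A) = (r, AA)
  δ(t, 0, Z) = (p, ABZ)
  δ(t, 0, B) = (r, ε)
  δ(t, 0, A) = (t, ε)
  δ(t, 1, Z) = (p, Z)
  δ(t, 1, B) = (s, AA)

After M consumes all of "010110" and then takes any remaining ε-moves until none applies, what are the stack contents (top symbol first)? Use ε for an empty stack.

(p, 010110, Z) ⊢ (p, 10110, BZ) ⊢ (p, 0110, Z) ⊢ (p, 110, BZ) ⊢ (p, 10, Z) ⊢ (s, 0, BZ) ⊢ (r, ε, AAZ)
All input consumed in state r with stack AAZ.

AAZ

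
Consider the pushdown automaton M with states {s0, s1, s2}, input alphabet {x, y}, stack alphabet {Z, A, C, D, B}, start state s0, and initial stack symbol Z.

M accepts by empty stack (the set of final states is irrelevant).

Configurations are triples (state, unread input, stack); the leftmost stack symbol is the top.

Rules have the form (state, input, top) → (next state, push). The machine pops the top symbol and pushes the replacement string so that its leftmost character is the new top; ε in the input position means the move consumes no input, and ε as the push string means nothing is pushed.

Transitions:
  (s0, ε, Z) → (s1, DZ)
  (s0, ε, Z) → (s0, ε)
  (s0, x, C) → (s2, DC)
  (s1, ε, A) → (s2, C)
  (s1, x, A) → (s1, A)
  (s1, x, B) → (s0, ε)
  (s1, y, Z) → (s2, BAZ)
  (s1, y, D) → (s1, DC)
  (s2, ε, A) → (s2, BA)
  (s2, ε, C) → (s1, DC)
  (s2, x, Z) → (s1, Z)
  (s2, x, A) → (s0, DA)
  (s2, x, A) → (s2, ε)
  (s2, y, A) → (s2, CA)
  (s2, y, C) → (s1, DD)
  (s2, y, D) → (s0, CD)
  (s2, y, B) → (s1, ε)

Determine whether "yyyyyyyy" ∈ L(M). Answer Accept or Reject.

Reject

No computation consumes all input and empties the stack.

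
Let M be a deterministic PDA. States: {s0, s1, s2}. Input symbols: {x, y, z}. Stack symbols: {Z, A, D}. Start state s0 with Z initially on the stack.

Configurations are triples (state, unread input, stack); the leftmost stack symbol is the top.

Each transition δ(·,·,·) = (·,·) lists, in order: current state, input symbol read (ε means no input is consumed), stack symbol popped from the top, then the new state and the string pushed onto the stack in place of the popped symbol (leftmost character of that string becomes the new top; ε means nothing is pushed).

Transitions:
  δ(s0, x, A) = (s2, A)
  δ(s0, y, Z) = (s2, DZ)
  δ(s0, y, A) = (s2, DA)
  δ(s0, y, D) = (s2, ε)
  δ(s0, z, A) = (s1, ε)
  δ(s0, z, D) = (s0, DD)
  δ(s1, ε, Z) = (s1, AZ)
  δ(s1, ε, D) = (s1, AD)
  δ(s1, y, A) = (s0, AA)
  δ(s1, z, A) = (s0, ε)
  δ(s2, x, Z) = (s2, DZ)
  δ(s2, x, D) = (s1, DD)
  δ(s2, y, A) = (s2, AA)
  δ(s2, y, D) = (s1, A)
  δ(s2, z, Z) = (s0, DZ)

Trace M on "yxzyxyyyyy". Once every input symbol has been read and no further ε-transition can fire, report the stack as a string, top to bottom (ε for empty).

DAAAADDZ

(s0, yxzyxyyyyy, Z)
  read y, top Z: go to s2, push DZ → (s2, xzyxyyyyy, DZ)
  read x, top D: go to s1, push DD → (s1, zyxyyyyy, DDZ)
  ε-move, top D: go to s1, push AD → (s1, zyxyyyyy, ADDZ)
  read z, top A: go to s0, push ε → (s0, yxyyyyy, DDZ)
  read y, top D: go to s2, push ε → (s2, xyyyyy, DZ)
  read x, top D: go to s1, push DD → (s1, yyyyy, DDZ)
  ε-move, top D: go to s1, push AD → (s1, yyyyy, ADDZ)
  read y, top A: go to s0, push AA → (s0, yyyy, AADDZ)
  read y, top A: go to s2, push DA → (s2, yyy, DAADDZ)
  read y, top D: go to s1, push A → (s1, yy, AAADDZ)
  read y, top A: go to s0, push AA → (s0, y, AAAADDZ)
  read y, top A: go to s2, push DA → (s2, ε, DAAAADDZ)
All input consumed in state s2 with stack DAAAADDZ.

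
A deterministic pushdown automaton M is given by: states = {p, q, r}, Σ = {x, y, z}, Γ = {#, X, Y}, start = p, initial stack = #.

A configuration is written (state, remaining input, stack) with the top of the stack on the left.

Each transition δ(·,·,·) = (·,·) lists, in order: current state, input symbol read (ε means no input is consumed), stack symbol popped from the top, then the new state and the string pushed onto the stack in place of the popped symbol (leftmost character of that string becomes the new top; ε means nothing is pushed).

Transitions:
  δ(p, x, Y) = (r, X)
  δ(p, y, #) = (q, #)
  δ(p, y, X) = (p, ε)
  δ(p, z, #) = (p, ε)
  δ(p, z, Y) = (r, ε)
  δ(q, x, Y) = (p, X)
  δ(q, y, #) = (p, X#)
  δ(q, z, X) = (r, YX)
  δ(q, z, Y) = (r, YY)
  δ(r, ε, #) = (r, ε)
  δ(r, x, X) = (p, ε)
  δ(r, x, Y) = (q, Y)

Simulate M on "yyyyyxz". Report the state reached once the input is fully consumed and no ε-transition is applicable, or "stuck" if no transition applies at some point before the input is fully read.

(p, yyyyyxz, #)
  read y, top #: go to q, push # → (q, yyyyxz, #)
  read y, top #: go to p, push X# → (p, yyyxz, X#)
  read y, top X: go to p, push ε → (p, yyxz, #)
  read y, top #: go to q, push # → (q, yxz, #)
  read y, top #: go to p, push X# → (p, xz, X#)
No transition for (p, x, top X); M blocks with input xz remaining.

stuck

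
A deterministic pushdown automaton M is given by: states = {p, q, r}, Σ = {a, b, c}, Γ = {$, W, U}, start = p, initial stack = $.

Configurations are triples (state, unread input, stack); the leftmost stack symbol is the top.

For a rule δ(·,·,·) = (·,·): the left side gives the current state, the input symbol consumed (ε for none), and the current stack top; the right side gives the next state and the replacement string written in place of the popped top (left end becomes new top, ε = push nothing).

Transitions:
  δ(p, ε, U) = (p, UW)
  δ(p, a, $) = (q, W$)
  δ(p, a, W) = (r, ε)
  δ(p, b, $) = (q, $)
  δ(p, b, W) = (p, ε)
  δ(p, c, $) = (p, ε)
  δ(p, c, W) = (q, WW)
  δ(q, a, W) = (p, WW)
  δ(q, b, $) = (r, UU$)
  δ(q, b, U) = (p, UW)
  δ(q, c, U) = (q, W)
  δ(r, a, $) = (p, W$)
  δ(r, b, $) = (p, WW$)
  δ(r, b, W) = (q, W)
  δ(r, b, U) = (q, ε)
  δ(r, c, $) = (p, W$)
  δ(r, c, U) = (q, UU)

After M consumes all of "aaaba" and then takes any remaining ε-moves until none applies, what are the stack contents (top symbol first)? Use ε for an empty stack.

(p, aaaba, $)
  read a, top $: go to q, push W$ → (q, aaba, W$)
  read a, top W: go to p, push WW → (p, aba, WW$)
  read a, top W: go to r, push ε → (r, ba, W$)
  read b, top W: go to q, push W → (q, a, W$)
  read a, top W: go to p, push WW → (p, ε, WW$)
All input consumed in state p with stack WW$.

WW$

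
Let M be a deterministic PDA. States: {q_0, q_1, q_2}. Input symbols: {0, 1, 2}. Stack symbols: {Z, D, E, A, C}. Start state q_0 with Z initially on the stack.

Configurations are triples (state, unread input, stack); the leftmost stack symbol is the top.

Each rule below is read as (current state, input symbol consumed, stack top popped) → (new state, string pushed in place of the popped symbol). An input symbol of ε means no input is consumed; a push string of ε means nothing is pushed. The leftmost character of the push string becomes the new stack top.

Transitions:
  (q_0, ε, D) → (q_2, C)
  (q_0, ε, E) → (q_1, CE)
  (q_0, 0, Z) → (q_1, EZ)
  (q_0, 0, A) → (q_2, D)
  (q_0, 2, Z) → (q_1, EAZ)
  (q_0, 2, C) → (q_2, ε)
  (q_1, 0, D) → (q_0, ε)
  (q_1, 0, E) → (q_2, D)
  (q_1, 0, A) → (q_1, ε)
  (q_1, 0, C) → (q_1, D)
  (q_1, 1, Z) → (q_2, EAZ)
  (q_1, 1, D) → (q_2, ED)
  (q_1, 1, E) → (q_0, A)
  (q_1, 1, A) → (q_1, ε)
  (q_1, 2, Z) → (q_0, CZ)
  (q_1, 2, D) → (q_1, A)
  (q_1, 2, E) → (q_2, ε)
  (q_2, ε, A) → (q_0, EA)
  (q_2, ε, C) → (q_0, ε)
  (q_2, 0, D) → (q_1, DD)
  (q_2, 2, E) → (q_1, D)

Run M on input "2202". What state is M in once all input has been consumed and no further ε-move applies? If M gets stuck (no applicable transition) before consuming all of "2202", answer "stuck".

q_1

(q_0, 2202, Z)
  read 2, top Z: go to q_1, push EAZ → (q_1, 202, EAZ)
  read 2, top E: go to q_2, push ε → (q_2, 02, AZ)
  ε-move, top A: go to q_0, push EA → (q_0, 02, EAZ)
  ε-move, top E: go to q_1, push CE → (q_1, 02, CEAZ)
  read 0, top C: go to q_1, push D → (q_1, 2, DEAZ)
  read 2, top D: go to q_1, push A → (q_1, ε, AEAZ)
All input consumed; M is in state q_1.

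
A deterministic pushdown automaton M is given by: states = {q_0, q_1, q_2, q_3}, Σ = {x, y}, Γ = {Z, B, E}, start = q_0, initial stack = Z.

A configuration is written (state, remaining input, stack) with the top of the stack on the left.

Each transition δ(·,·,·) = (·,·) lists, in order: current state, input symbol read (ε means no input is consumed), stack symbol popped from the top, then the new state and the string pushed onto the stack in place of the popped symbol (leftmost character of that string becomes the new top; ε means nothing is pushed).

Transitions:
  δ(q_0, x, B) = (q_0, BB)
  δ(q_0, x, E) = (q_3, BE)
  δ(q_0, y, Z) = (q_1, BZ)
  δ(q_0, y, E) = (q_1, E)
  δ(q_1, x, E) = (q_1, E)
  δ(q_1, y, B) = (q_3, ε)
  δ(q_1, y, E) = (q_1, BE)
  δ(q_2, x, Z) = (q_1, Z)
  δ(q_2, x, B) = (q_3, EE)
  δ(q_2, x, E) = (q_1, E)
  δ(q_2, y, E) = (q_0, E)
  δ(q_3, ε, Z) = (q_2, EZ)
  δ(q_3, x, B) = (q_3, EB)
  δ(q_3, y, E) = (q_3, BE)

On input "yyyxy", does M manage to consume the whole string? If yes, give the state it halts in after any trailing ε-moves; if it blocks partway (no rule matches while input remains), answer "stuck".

stuck

(q_0, yyyxy, Z)
  read y, top Z: go to q_1, push BZ → (q_1, yyxy, BZ)
  read y, top B: go to q_3, push ε → (q_3, yxy, Z)
  ε-move, top Z: go to q_2, push EZ → (q_2, yxy, EZ)
  read y, top E: go to q_0, push E → (q_0, xy, EZ)
  read x, top E: go to q_3, push BE → (q_3, y, BEZ)
No transition for (q_3, y, top B); M blocks with input y remaining.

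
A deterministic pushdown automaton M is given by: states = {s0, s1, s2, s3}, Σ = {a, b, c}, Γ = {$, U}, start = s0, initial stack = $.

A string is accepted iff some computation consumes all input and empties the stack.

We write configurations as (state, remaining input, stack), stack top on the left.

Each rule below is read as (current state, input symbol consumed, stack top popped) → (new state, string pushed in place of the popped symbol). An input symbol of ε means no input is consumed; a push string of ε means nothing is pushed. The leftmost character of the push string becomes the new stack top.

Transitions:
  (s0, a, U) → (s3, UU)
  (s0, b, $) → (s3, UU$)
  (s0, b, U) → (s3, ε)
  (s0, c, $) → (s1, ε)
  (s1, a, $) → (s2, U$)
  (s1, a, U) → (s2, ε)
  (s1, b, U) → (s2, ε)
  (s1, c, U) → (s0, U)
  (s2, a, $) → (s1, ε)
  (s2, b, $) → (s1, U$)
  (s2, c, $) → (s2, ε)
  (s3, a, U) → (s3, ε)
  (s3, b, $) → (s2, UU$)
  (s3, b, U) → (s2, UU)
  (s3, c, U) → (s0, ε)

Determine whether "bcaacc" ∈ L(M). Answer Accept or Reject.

Accept

(s0, bcaacc, $)
  read b, top $: go to s3, push UU$ → (s3, caacc, UU$)
  read c, top U: go to s0, push ε → (s0, aacc, U$)
  read a, top U: go to s3, push UU → (s3, acc, UU$)
  read a, top U: go to s3, push ε → (s3, cc, U$)
  read c, top U: go to s0, push ε → (s0, c, $)
  read c, top $: go to s1, push ε → (s1, ε, ε)
All input consumed and the stack is empty.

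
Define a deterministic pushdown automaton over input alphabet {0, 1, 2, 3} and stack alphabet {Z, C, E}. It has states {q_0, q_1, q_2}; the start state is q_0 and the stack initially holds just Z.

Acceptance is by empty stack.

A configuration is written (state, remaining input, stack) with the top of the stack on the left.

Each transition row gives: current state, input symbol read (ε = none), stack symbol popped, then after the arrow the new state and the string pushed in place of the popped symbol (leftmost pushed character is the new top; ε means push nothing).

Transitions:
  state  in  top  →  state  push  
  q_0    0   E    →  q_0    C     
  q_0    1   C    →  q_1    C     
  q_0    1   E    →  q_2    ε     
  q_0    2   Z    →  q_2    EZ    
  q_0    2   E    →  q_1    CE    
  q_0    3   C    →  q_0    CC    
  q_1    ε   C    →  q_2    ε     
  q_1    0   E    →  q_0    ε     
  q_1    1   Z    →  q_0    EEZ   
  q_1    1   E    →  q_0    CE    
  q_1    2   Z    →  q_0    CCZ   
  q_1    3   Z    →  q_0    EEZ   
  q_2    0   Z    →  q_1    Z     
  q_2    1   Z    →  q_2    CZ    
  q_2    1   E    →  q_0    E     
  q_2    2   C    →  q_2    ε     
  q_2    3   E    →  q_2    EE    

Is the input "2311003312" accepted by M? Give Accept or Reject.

Reject

(q_0, 2311003312, Z) ⊢ (q_2, 311003312, EZ) ⊢ (q_2, 11003312, EEZ) ⊢ (q_0, 1003312, EEZ) ⊢ (q_2, 003312, EZ)
No transition applies at (q_2, 003312, EZ); input not fully consumed.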